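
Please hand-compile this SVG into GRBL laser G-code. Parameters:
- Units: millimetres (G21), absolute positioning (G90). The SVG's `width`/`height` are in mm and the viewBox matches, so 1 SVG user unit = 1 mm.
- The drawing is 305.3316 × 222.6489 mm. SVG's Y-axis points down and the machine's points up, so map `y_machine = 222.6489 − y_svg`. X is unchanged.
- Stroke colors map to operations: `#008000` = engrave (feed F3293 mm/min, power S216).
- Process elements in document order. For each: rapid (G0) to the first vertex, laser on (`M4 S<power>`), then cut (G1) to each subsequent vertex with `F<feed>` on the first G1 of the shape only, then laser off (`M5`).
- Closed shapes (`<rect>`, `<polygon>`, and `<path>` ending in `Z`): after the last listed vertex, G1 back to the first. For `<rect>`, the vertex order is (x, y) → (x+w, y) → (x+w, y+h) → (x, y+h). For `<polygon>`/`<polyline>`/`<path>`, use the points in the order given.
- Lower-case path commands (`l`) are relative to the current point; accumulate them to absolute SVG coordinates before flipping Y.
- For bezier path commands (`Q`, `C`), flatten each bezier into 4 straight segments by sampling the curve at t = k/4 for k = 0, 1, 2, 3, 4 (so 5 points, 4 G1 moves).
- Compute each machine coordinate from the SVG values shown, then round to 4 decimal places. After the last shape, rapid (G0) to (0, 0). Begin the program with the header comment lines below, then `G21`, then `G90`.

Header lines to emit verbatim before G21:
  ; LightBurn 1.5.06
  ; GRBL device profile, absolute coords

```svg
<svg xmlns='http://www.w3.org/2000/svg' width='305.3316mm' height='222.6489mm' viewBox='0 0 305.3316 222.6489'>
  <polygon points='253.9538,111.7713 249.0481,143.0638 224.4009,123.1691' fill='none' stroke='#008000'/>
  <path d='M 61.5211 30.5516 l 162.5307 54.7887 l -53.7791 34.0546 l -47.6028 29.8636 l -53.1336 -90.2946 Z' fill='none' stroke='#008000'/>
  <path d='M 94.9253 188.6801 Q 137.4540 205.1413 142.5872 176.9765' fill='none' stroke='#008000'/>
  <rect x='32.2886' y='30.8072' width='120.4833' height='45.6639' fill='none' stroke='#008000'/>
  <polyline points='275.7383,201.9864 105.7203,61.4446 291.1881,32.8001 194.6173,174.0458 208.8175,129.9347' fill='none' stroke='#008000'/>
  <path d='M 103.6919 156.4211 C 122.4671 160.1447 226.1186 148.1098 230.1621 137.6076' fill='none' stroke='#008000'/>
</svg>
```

viewBox `0 0 305.3316 222.6489` with mm width/height → 1 unit = 1 mm. Flip: y_m = 222.6489 − y_svg.

**Shape 1** — `<polygon>` regular polygon, stroke `#008000` → engrave (S216, F3293). Machine vertices: (253.9538,110.8776) → (249.0481,79.5851) → (224.4009,99.4798) → (253.9538,110.8776). Closed: final G1 returns to the first vertex.

**Shape 2** — `<path>` closed polygon, stroke `#008000` → engrave (S216, F3293). Machine vertices: (61.5211,192.0973) → (224.0518,137.3086) → (170.2727,103.2540) → (122.6699,73.3904) → (69.5363,163.6850) → (61.5211,192.0973). Closed: final G1 returns to the first vertex.

**Shape 3** — `<path>` quadratic bezier, stroke `#008000` → engrave (S216, F3293). Control points (SVG): P0=(94.9253,188.6801), P1=(137.4540,205.1413), P2=(142.5872,176.9765); sampled at t=k/4. Machine vertices: (94.9253,33.9688) → (113.8524,28.5273) → (128.1051,28.6641) → (137.6834,34.3791) → (142.5872,45.6724). Open path.

**Shape 4** — `<rect>` rectangle, stroke `#008000` → engrave (S216, F3293). Machine vertices: (32.2886,191.8417) → (152.7719,191.8417) → (152.7719,146.1778) → (32.2886,146.1778) → (32.2886,191.8417). Closed: final G1 returns to the first vertex.

**Shape 5** — `<polyline>` open polyline, stroke `#008000` → engrave (S216, F3293). Machine vertices: (275.7383,20.6625) → (105.7203,161.2043) → (291.1881,189.8488) → (194.6173,48.6031) → (208.8175,92.7142). Open path.

**Shape 6** — `<path>` cubic bezier, stroke `#008000` → engrave (S216, F3293). Control points (SVG): P0=(103.6919,156.4211), P1=(122.4671,160.1447), P2=(226.1186,148.1098), P3=(230.1621,137.6076); sampled at t=k/4. Machine vertices: (103.6919,66.2278) → (130.8050,66.1196) → (172.4514,70.2999) → (211.3355,77.1474) → (230.1621,85.0413). Open path.

; LightBurn 1.5.06
; GRBL device profile, absolute coords
G21
G90
G0 X253.9538 Y110.8776
M4 S216
G1 X249.0481 Y79.5851 F3293
G1 X224.4009 Y99.4798
G1 X253.9538 Y110.8776
M5
G0 X61.5211 Y192.0973
M4 S216
G1 X224.0518 Y137.3086 F3293
G1 X170.2727 Y103.2540
G1 X122.6699 Y73.3904
G1 X69.5363 Y163.6850
G1 X61.5211 Y192.0973
M5
G0 X94.9253 Y33.9688
M4 S216
G1 X113.8524 Y28.5273 F3293
G1 X128.1051 Y28.6641
G1 X137.6834 Y34.3791
G1 X142.5872 Y45.6724
M5
G0 X32.2886 Y191.8417
M4 S216
G1 X152.7719 Y191.8417 F3293
G1 X152.7719 Y146.1778
G1 X32.2886 Y146.1778
G1 X32.2886 Y191.8417
M5
G0 X275.7383 Y20.6625
M4 S216
G1 X105.7203 Y161.2043 F3293
G1 X291.1881 Y189.8488
G1 X194.6173 Y48.6031
G1 X208.8175 Y92.7142
M5
G0 X103.6919 Y66.2278
M4 S216
G1 X130.8050 Y66.1196 F3293
G1 X172.4514 Y70.2999
G1 X211.3355 Y77.1474
G1 X230.1621 Y85.0413
M5
G0 X0.0000 Y0.0000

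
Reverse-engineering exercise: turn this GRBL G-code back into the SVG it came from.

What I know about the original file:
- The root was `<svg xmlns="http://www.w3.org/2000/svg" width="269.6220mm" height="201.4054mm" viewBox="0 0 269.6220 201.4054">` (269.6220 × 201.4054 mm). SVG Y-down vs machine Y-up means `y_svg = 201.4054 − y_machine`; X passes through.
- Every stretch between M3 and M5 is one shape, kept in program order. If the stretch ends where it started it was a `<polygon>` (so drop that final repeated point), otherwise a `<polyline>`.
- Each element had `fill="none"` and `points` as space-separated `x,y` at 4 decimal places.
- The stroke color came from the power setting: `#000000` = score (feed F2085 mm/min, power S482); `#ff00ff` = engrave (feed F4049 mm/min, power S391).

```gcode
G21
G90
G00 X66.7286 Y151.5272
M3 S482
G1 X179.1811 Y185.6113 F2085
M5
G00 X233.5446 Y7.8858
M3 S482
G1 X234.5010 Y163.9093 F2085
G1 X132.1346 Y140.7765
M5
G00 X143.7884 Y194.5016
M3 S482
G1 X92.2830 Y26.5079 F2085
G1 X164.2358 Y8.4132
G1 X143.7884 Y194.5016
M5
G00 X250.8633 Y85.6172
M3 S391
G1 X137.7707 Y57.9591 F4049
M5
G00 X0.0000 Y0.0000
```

<svg xmlns="http://www.w3.org/2000/svg" width="269.6220mm" height="201.4054mm" viewBox="0 0 269.6220 201.4054">
  <polyline points="66.7286,49.8782 179.1811,15.7941" fill="none" stroke="#000000"/>
  <polyline points="233.5446,193.5196 234.5010,37.4961 132.1346,60.6289" fill="none" stroke="#000000"/>
  <polygon points="143.7884,6.9038 92.2830,174.8975 164.2358,192.9922" fill="none" stroke="#000000"/>
  <polyline points="250.8633,115.7882 137.7707,143.4463" fill="none" stroke="#ff00ff"/>
</svg>

Each laser-on run becomes one SVG element. Flip Y back into SVG space with y_svg = 201.4054 − y_machine.

Run 1: the run's S482 means `#000000` (score). The run is open, so emit a `<polyline>` with points (Y-flipped): 66.7286,49.8782 179.1811,15.7941.

Run 2: power S482 maps to stroke `#000000` (score). The run is open, so emit a `<polyline>` with points (Y-flipped): 233.5446,193.5196 234.5010,37.4961 132.1346,60.6289.

Run 3: the run's S482 means `#000000` (score). The run returns to its start, so emit a `<polygon>` with points (Y-flipped): 143.7884,6.9038 92.2830,174.8975 164.2358,192.9922.

Run 4: the run's S391 means `#ff00ff` (engrave). The run is open, so emit a `<polyline>` with points (Y-flipped): 250.8633,115.7882 137.7707,143.4463.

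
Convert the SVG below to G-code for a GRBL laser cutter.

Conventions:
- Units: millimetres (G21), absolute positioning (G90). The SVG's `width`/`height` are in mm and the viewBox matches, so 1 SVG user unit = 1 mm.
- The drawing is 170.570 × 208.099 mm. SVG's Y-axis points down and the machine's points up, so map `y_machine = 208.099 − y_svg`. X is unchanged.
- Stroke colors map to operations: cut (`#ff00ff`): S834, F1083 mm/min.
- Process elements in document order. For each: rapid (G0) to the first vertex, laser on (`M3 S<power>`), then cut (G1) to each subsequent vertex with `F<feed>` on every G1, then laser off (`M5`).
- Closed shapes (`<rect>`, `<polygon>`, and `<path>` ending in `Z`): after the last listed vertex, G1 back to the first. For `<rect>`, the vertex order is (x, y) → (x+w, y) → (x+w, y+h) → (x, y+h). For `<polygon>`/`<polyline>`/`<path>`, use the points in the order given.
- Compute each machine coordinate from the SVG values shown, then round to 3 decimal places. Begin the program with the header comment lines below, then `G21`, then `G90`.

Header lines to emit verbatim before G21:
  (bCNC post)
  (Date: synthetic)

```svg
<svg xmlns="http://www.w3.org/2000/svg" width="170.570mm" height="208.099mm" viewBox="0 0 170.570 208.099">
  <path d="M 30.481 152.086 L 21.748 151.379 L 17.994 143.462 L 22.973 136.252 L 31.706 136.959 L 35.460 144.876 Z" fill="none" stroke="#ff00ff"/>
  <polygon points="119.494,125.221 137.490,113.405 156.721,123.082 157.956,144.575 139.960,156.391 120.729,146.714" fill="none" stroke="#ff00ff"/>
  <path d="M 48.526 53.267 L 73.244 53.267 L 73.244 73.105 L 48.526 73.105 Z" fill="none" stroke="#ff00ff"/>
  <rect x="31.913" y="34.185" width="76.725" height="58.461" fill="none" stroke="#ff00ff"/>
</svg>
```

(bCNC post)
(Date: synthetic)
G21
G90
G0 X30.481 Y56.013
M3 S834
G1 X21.748 Y56.720 F1083
G1 X17.994 Y64.637 F1083
G1 X22.973 Y71.847 F1083
G1 X31.706 Y71.140 F1083
G1 X35.460 Y63.223 F1083
G1 X30.481 Y56.013 F1083
M5
G0 X119.494 Y82.878
M3 S834
G1 X137.490 Y94.694 F1083
G1 X156.721 Y85.017 F1083
G1 X157.956 Y63.524 F1083
G1 X139.960 Y51.708 F1083
G1 X120.729 Y61.385 F1083
G1 X119.494 Y82.878 F1083
M5
G0 X48.526 Y154.832
M3 S834
G1 X73.244 Y154.832 F1083
G1 X73.244 Y134.994 F1083
G1 X48.526 Y134.994 F1083
G1 X48.526 Y154.832 F1083
M5
G0 X31.913 Y173.914
M3 S834
G1 X108.638 Y173.914 F1083
G1 X108.638 Y115.453 F1083
G1 X31.913 Y115.453 F1083
G1 X31.913 Y173.914 F1083
M5

1 u = 1 mm; y_m = 208.099 − y.

[1] `<path>` regular polygon, #ff00ff→cut S834 F1083: (30.481,56.013) → (21.748,56.720) → (17.994,64.637) → (22.973,71.847) → (31.706,71.140) → (35.460,63.223) → (30.481,56.013) (closed)

[2] `<polygon>` regular polygon, #ff00ff→cut S834 F1083: (119.494,82.878) → (137.490,94.694) → (156.721,85.017) → (157.956,63.524) → (139.960,51.708) → (120.729,61.385) → (119.494,82.878) (closed)

[3] `<path>` rectangle, #ff00ff→cut S834 F1083: (48.526,154.832) → (73.244,154.832) → (73.244,134.994) → (48.526,134.994) → (48.526,154.832) (closed)

[4] `<rect>` rectangle, #ff00ff→cut S834 F1083: (31.913,173.914) → (108.638,173.914) → (108.638,115.453) → (31.913,115.453) → (31.913,173.914) (closed)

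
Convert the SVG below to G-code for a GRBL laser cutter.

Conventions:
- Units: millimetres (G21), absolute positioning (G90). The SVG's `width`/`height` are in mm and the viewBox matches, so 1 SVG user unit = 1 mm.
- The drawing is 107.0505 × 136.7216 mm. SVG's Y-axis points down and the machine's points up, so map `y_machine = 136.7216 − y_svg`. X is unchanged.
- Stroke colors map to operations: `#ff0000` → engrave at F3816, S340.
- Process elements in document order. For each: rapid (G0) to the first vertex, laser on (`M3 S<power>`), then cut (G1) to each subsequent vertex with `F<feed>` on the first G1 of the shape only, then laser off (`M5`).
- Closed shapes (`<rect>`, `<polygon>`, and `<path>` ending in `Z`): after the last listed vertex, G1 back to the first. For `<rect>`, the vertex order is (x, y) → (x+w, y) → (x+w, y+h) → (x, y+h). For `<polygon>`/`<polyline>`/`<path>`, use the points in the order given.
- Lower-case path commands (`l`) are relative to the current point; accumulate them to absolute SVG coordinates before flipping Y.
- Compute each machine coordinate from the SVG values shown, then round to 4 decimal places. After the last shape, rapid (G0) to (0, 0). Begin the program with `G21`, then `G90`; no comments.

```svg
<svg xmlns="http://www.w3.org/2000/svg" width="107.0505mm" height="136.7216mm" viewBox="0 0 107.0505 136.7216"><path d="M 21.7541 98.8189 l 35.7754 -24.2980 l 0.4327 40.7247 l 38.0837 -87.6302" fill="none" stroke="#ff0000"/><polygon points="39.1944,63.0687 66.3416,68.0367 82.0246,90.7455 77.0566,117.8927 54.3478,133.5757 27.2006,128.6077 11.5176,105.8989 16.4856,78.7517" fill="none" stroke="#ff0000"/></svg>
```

Since the viewBox matches the mm dimensions, user units are millimetres directly. The only transform is the Y-flip y_m = 136.7216 − y_svg.

Shape 1 is a open polyline drawn with `<path>`. Its stroke #ff0000 means engrave at S340, F3816. After flipping Y the toolpath is (21.7541,37.9027) → (57.5295,62.2007) → (57.9622,21.4760) → (96.0459,109.1062).

Shape 2 is a regular polygon drawn with `<polygon>`. Its stroke #ff0000 means engrave at S340, F3816. After flipping Y the toolpath is (39.1944,73.6529) → (66.3416,68.6849) → (82.0246,45.9761) → (77.0566,18.8289) → (54.3478,3.1459) → (27.2006,8.1139) → (11.5176,30.8227) → (16.4856,57.9699) → (39.1944,73.6529), returning to the start.

G21
G90
G0 X21.7541 Y37.9027
M3 S340
G1 X57.5295 Y62.2007 F3816
G1 X57.9622 Y21.4760
G1 X96.0459 Y109.1062
M5
G0 X39.1944 Y73.6529
M3 S340
G1 X66.3416 Y68.6849 F3816
G1 X82.0246 Y45.9761
G1 X77.0566 Y18.8289
G1 X54.3478 Y3.1459
G1 X27.2006 Y8.1139
G1 X11.5176 Y30.8227
G1 X16.4856 Y57.9699
G1 X39.1944 Y73.6529
M5
G0 X0.0000 Y0.0000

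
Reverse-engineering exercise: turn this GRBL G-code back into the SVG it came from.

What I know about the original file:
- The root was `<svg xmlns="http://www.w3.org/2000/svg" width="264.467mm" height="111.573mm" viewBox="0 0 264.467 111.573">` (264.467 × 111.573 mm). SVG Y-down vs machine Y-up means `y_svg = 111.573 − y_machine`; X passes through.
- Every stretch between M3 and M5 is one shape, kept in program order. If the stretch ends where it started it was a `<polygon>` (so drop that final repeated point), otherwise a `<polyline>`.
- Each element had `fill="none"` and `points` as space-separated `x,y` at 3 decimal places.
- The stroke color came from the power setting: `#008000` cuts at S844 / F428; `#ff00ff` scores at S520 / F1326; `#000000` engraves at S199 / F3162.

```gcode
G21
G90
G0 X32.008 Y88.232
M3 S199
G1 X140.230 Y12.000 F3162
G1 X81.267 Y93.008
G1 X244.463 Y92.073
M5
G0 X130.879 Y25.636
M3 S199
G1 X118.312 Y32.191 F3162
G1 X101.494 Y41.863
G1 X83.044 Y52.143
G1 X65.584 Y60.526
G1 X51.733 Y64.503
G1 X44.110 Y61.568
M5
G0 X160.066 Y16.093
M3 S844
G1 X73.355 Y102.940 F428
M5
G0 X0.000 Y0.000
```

<svg xmlns="http://www.w3.org/2000/svg" width="264.467mm" height="111.573mm" viewBox="0 0 264.467 111.573">
  <polyline points="32.008,23.341 140.230,99.573 81.267,18.565 244.463,19.500" fill="none" stroke="#000000"/>
  <polyline points="130.879,85.937 118.312,79.382 101.494,69.710 83.044,59.430 65.584,51.047 51.733,47.070 44.110,50.005" fill="none" stroke="#000000"/>
  <polyline points="160.066,95.480 73.355,8.633" fill="none" stroke="#008000"/>
</svg>

y_svg = 111.573 − y_m.

[1] S199→`#000000` (engrave); open run; points: 32.008,23.341 140.230,99.573 81.267,18.565 244.463,19.500

[2] S199→`#000000` (engrave); open run; points: 130.879,85.937 118.312,79.382 101.494,69.710 83.044,59.430 65.584,51.047 51.733,47.070 44.110,50.005

[3] S844→`#008000` (cut); open run; points: 160.066,95.480 73.355,8.633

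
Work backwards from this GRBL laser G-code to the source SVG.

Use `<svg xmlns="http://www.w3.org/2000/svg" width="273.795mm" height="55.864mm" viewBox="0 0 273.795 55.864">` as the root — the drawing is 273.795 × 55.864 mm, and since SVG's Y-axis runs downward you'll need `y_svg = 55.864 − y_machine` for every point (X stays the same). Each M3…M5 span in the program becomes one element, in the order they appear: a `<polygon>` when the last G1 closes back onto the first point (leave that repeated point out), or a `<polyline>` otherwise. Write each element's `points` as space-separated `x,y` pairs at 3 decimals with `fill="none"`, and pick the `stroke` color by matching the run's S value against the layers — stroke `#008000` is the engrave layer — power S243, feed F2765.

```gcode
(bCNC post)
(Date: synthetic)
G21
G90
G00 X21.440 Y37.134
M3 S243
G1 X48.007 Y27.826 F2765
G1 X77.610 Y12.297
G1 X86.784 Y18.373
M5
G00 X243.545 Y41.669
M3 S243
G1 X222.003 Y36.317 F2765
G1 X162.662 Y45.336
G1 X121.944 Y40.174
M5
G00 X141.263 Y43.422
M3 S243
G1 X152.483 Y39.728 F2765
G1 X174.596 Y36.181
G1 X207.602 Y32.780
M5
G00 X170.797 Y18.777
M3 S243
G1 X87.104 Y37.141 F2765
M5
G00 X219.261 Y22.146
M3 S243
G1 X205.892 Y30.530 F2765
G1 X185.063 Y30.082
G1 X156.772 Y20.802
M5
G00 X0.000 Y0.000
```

<svg xmlns="http://www.w3.org/2000/svg" width="273.795mm" height="55.864mm" viewBox="0 0 273.795 55.864">
  <polyline points="21.440,18.730 48.007,28.038 77.610,43.567 86.784,37.491" fill="none" stroke="#008000"/>
  <polyline points="243.545,14.195 222.003,19.547 162.662,10.528 121.944,15.690" fill="none" stroke="#008000"/>
  <polyline points="141.263,12.442 152.483,16.136 174.596,19.683 207.602,23.084" fill="none" stroke="#008000"/>
  <polyline points="170.797,37.087 87.104,18.723" fill="none" stroke="#008000"/>
  <polyline points="219.261,33.718 205.892,25.334 185.063,25.782 156.772,35.062" fill="none" stroke="#008000"/>
</svg>

y_svg = 55.864 − y_m. Every run uses S243, so all elements get stroke `#008000` (engrave).

[1] open run; points: 21.440,18.730 48.007,28.038 77.610,43.567 86.784,37.491

[2] open run; points: 243.545,14.195 222.003,19.547 162.662,10.528 121.944,15.690

[3] open run; points: 141.263,12.442 152.483,16.136 174.596,19.683 207.602,23.084

[4] open run; points: 170.797,37.087 87.104,18.723

[5] open run; points: 219.261,33.718 205.892,25.334 185.063,25.782 156.772,35.062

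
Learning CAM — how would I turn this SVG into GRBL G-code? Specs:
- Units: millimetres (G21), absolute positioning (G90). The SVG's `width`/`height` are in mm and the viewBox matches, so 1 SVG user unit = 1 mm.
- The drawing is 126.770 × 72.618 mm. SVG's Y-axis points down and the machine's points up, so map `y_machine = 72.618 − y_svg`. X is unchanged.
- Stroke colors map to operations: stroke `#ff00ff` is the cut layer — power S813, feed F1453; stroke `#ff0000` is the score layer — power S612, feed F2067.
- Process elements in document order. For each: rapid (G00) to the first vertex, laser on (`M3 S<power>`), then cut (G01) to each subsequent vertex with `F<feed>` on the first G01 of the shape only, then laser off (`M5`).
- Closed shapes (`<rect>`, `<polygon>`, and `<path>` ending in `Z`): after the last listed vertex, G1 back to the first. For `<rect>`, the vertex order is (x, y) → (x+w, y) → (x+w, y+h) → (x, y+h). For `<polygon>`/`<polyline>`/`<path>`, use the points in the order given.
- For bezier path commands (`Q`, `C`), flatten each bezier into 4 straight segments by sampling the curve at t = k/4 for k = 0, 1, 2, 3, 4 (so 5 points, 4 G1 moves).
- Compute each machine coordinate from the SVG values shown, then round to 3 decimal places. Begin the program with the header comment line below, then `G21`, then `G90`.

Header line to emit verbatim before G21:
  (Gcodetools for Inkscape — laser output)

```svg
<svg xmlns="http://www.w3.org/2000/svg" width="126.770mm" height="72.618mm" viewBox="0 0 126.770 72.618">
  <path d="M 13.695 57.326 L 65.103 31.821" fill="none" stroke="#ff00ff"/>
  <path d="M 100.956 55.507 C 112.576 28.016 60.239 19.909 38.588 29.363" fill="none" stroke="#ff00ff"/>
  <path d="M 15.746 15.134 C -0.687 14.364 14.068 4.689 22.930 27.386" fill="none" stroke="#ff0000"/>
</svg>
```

1 u = 1 mm; y_m = 72.618 − y.

[1] `<path>` line segment, #ff00ff→cut S813 F1453: (13.695,15.292) → (65.103,40.797)

[2] `<path>` cubic bezier, #ff00ff→cut S813 F1453: (100.956,17.111) → (99.158,34.123) → (82.249,44.037) → (59.101,47.024) → (38.588,43.255)

[3] `<path>` cubic bezier, #ff0000→score S612 F2067: (15.746,57.484) → (8.690,59.086) → (9.852,60.158) → (15.758,56.830) → (22.930,45.232)

(Gcodetools for Inkscape — laser output)
G21
G90
G00 X13.695 Y15.292
M3 S813
G01 X65.103 Y40.797 F1453
M5
G00 X100.956 Y17.111
M3 S813
G01 X99.158 Y34.123 F1453
G01 X82.249 Y44.037
G01 X59.101 Y47.024
G01 X38.588 Y43.255
M5
G00 X15.746 Y57.484
M3 S612
G01 X8.690 Y59.086 F2067
G01 X9.852 Y60.158
G01 X15.758 Y56.830
G01 X22.930 Y45.232
M5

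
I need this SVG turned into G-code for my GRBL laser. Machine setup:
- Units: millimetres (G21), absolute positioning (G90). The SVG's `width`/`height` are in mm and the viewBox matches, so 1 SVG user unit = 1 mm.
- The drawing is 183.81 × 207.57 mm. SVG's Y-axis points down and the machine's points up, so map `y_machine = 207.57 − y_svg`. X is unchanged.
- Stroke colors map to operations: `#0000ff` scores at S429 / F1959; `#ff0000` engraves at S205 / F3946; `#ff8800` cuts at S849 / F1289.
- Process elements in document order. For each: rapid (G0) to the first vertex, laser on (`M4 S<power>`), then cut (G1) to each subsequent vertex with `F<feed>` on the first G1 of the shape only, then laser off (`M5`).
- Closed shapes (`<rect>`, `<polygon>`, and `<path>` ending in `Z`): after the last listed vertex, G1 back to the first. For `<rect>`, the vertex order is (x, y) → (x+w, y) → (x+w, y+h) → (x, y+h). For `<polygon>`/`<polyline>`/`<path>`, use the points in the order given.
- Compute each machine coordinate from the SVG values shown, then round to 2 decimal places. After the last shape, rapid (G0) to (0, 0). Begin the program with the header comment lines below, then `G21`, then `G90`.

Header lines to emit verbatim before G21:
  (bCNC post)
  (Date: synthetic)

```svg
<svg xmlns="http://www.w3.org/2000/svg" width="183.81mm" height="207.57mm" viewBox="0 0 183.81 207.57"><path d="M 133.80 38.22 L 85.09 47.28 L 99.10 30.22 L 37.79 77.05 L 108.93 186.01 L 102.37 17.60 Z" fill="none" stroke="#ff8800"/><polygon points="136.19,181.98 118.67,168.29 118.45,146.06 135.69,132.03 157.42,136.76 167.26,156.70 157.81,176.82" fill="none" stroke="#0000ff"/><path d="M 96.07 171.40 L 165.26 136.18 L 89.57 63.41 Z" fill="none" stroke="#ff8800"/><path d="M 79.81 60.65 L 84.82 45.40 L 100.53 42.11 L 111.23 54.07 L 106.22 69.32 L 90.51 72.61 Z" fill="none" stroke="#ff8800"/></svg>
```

Since the viewBox matches the mm dimensions, user units are millimetres directly. The only transform is the Y-flip y_m = 207.57 − y_svg.

Shape 1 is a closed polygon drawn with `<path>`. Its stroke #ff8800 means cut at S849, F1289. After flipping Y the toolpath is (133.80,169.35) → (85.09,160.29) → (99.10,177.35) → (37.79,130.52) → (108.93,21.56) → (102.37,189.97) → (133.80,169.35), returning to the start.

Shape 2 is a regular polygon drawn with `<polygon>`. Its stroke #0000ff means score at S429, F1959. After flipping Y the toolpath is (136.19,25.59) → (118.67,39.28) → (118.45,61.51) → (135.69,75.54) → (157.42,70.81) → (167.26,50.87) → (157.81,30.75) → (136.19,25.59), returning to the start.

Shape 3 is a closed polygon drawn with `<path>`. Its stroke #ff8800 means cut at S849, F1289. After flipping Y the toolpath is (96.07,36.17) → (165.26,71.39) → (89.57,144.16) → (96.07,36.17), returning to the start.

Shape 4 is a regular polygon drawn with `<path>`. Its stroke #ff8800 means cut at S849, F1289. After flipping Y the toolpath is (79.81,146.92) → (84.82,162.17) → (100.53,165.46) → (111.23,153.50) → (106.22,138.25) → (90.51,134.96) → (79.81,146.92), returning to the start.

(bCNC post)
(Date: synthetic)
G21
G90
G0 X133.80 Y169.35
M4 S849
G1 X85.09 Y160.29 F1289
G1 X99.10 Y177.35
G1 X37.79 Y130.52
G1 X108.93 Y21.56
G1 X102.37 Y189.97
G1 X133.80 Y169.35
M5
G0 X136.19 Y25.59
M4 S429
G1 X118.67 Y39.28 F1959
G1 X118.45 Y61.51
G1 X135.69 Y75.54
G1 X157.42 Y70.81
G1 X167.26 Y50.87
G1 X157.81 Y30.75
G1 X136.19 Y25.59
M5
G0 X96.07 Y36.17
M4 S849
G1 X165.26 Y71.39 F1289
G1 X89.57 Y144.16
G1 X96.07 Y36.17
M5
G0 X79.81 Y146.92
M4 S849
G1 X84.82 Y162.17 F1289
G1 X100.53 Y165.46
G1 X111.23 Y153.50
G1 X106.22 Y138.25
G1 X90.51 Y134.96
G1 X79.81 Y146.92
M5
G0 X0.00 Y0.00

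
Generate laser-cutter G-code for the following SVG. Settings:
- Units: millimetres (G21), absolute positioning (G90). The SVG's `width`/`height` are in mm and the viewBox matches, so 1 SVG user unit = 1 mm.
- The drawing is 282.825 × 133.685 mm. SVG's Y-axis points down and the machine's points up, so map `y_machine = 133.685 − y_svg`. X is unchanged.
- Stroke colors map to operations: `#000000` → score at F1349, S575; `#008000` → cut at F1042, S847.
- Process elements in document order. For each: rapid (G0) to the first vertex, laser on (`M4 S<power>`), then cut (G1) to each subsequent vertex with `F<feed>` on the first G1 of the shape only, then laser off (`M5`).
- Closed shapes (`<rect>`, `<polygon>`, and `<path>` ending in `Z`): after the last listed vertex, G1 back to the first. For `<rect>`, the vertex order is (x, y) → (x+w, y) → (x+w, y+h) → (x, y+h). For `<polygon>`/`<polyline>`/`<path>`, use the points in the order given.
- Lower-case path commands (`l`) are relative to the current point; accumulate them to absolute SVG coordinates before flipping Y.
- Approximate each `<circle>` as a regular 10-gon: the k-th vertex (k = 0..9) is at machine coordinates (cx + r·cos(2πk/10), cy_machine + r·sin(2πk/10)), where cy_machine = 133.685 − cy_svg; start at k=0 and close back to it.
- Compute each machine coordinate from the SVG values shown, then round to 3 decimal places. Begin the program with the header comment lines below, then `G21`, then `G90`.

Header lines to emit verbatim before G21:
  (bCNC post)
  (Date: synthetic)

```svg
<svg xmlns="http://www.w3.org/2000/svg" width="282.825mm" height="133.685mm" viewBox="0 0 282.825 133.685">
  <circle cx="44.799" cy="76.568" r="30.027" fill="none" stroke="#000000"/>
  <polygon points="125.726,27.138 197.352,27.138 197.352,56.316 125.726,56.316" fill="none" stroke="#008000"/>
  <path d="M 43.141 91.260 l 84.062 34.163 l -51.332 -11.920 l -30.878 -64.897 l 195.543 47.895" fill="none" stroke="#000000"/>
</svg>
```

viewBox `0 0 282.825 133.685` with mm width/height → 1 unit = 1 mm. Flip: y_m = 133.685 − y_svg.

**Shape 1** — `<circle>` circle, stroke `#000000` → score (S575, F1349). Machine vertices: (74.826,57.117) → (69.091,74.766) → (54.078,85.674) → (35.520,85.674) → (20.507,74.766) → (14.772,57.117) → (20.507,39.468) → (35.520,28.560) → (54.078,28.560) → (69.091,39.468) → (74.826,57.117). Closed: final G1 returns to the first vertex.

**Shape 2** — `<polygon>` rectangle, stroke `#008000` → cut (S847, F1042). Machine vertices: (125.726,106.547) → (197.352,106.547) → (197.352,77.369) → (125.726,77.369) → (125.726,106.547). Closed: final G1 returns to the first vertex.

**Shape 3** — `<path>` open polyline, stroke `#000000` → score (S575, F1349). Machine vertices: (43.141,42.425) → (127.203,8.262) → (75.871,20.182) → (44.993,85.079) → (240.536,37.184). Open path.

(bCNC post)
(Date: synthetic)
G21
G90
G0 X74.826 Y57.117
M4 S575
G1 X69.091 Y74.766 F1349
G1 X54.078 Y85.674
G1 X35.520 Y85.674
G1 X20.507 Y74.766
G1 X14.772 Y57.117
G1 X20.507 Y39.468
G1 X35.520 Y28.560
G1 X54.078 Y28.560
G1 X69.091 Y39.468
G1 X74.826 Y57.117
M5
G0 X125.726 Y106.547
M4 S847
G1 X197.352 Y106.547 F1042
G1 X197.352 Y77.369
G1 X125.726 Y77.369
G1 X125.726 Y106.547
M5
G0 X43.141 Y42.425
M4 S575
G1 X127.203 Y8.262 F1349
G1 X75.871 Y20.182
G1 X44.993 Y85.079
G1 X240.536 Y37.184
M5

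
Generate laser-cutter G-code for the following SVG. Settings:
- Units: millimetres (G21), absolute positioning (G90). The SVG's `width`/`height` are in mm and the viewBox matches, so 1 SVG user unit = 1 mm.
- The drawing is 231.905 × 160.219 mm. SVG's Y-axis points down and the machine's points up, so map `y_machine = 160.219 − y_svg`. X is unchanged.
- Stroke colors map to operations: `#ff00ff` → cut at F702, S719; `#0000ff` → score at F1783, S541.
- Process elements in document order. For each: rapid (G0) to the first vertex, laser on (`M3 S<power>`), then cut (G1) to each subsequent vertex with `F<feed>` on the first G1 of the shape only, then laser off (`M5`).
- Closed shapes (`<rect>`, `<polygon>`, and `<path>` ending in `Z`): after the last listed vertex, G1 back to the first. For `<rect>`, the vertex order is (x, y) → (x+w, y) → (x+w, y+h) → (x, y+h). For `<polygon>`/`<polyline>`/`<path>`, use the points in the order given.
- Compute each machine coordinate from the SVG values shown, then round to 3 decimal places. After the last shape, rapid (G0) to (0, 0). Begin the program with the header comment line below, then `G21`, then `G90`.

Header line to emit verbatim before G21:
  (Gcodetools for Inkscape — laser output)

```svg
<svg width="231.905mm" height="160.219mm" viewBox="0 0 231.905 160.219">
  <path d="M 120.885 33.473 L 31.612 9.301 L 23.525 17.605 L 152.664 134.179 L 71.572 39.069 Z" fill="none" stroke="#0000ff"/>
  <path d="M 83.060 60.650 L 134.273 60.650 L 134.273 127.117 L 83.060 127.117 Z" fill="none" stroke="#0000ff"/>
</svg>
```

(Gcodetools for Inkscape — laser output)
G21
G90
G0 X120.885 Y126.746
M3 S541
G1 X31.612 Y150.918 F1783
G1 X23.525 Y142.614
G1 X152.664 Y26.040
G1 X71.572 Y121.150
G1 X120.885 Y126.746
M5
G0 X83.060 Y99.569
M3 S541
G1 X134.273 Y99.569 F1783
G1 X134.273 Y33.102
G1 X83.060 Y33.102
G1 X83.060 Y99.569
M5
G0 X0.000 Y0.000

Since the viewBox matches the mm dimensions, user units are millimetres directly. The only transform is the Y-flip y_m = 160.219 − y_svg.

Shape 1 is a closed polygon drawn with `<path>`. Its stroke #0000ff means score at S541, F1783. After flipping Y the toolpath is (120.885,126.746) → (31.612,150.918) → (23.525,142.614) → (152.664,26.040) → (71.572,121.150) → (120.885,126.746), returning to the start.

Shape 2 is a rectangle drawn with `<path>`. Its stroke #0000ff means score at S541, F1783. After flipping Y the toolpath is (83.060,99.569) → (134.273,99.569) → (134.273,33.102) → (83.060,33.102) → (83.060,99.569), returning to the start.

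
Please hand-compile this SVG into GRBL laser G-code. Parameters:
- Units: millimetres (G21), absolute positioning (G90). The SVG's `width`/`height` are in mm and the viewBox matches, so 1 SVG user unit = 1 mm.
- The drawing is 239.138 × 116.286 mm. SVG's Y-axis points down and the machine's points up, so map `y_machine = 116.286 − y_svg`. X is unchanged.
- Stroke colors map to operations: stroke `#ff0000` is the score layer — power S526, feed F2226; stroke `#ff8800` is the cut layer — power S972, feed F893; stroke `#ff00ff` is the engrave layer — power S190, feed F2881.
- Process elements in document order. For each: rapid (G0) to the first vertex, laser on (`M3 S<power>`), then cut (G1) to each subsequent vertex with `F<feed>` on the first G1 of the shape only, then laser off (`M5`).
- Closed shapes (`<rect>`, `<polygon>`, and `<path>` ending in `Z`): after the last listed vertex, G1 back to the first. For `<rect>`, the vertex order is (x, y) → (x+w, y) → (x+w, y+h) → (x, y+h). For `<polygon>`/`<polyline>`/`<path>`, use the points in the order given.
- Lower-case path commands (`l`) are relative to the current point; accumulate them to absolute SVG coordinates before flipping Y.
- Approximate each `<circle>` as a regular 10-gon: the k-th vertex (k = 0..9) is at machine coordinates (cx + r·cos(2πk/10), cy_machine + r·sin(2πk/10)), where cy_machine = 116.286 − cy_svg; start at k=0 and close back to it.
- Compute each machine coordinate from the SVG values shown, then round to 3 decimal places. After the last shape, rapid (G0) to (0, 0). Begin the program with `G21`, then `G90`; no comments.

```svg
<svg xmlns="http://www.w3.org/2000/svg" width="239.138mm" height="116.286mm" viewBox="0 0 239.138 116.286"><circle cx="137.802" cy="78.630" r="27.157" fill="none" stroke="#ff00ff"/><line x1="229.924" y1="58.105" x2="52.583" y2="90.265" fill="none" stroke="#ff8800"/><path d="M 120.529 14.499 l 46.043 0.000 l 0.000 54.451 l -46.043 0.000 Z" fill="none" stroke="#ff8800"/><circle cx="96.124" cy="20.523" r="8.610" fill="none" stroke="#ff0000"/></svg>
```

G21
G90
G0 X164.959 Y37.656
M3 S190
G1 X159.772 Y53.618 F2881
G1 X146.194 Y63.484
G1 X129.410 Y63.484
G1 X115.832 Y53.618
G1 X110.645 Y37.656
G1 X115.832 Y21.694
G1 X129.410 Y11.828
G1 X146.194 Y11.828
G1 X159.772 Y21.694
G1 X164.959 Y37.656
M5
G0 X229.924 Y58.181
M3 S972
G1 X52.583 Y26.021 F893
M5
G0 X120.529 Y101.787
M3 S972
G1 X166.572 Y101.787 F893
G1 X166.572 Y47.336
G1 X120.529 Y47.336
G1 X120.529 Y101.787
M5
G0 X104.734 Y95.763
M3 S526
G1 X103.090 Y100.824 F2226
G1 X98.785 Y103.952
G1 X93.463 Y103.952
G1 X89.158 Y100.824
G1 X87.514 Y95.763
G1 X89.158 Y90.702
G1 X93.463 Y87.574
G1 X98.785 Y87.574
G1 X103.090 Y90.702
G1 X104.734 Y95.763
M5
G0 X0.000 Y0.000

Since the viewBox matches the mm dimensions, user units are millimetres directly. The only transform is the Y-flip y_m = 116.286 − y_svg.

Shape 1 is a circle drawn with `<circle>`. Its stroke #ff00ff means engrave at S190, F2881. After flipping Y the toolpath is (164.959,37.656) → (159.772,53.618) → (146.194,63.484) → (129.410,63.484) → (115.832,53.618) → (110.645,37.656) → (115.832,21.694) → (129.410,11.828) → (146.194,11.828) → (159.772,21.694) → (164.959,37.656), returning to the start.

Shape 2 is a line segment drawn with `<line>`. Its stroke #ff8800 means cut at S972, F893. After flipping Y the toolpath is (229.924,58.181) → (52.583,26.021).

Shape 3 is a rectangle drawn with `<path>`. Its stroke #ff8800 means cut at S972, F893. After flipping Y the toolpath is (120.529,101.787) → (166.572,101.787) → (166.572,47.336) → (120.529,47.336) → (120.529,101.787), returning to the start.

Shape 4 is a circle drawn with `<circle>`. Its stroke #ff0000 means score at S526, F2226. After flipping Y the toolpath is (104.734,95.763) → (103.090,100.824) → (98.785,103.952) → (93.463,103.952) → (89.158,100.824) → (87.514,95.763) → (89.158,90.702) → (93.463,87.574) → (98.785,87.574) → (103.090,90.702) → (104.734,95.763), returning to the start.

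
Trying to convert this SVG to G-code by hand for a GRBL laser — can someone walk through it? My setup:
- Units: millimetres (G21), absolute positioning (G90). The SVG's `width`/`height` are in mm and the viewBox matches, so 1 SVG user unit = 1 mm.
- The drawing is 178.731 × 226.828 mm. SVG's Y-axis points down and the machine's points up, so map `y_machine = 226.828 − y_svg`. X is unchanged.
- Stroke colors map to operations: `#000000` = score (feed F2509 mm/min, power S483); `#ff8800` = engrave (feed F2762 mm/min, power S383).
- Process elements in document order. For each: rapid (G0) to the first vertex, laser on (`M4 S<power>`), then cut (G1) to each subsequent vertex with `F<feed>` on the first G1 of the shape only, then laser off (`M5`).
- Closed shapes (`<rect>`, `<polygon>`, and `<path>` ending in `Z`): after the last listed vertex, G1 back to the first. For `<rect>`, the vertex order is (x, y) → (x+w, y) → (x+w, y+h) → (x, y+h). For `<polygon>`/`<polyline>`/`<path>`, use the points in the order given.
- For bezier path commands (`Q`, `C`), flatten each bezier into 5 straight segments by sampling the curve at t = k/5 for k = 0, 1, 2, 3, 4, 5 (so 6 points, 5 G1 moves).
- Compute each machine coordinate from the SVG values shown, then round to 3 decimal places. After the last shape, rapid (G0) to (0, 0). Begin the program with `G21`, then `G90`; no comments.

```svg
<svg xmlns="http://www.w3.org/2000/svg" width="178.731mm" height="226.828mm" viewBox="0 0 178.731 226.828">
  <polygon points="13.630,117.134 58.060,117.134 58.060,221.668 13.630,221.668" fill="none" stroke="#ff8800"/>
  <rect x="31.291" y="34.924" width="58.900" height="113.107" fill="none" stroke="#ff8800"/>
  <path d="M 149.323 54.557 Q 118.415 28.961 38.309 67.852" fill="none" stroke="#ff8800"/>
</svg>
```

1 u = 1 mm; y_m = 226.828 − y.

[1] `<polygon>` rectangle, #ff8800→engrave S383 F2762: (13.630,109.694) → (58.060,109.694) → (58.060,5.160) → (13.630,5.160) → (13.630,109.694) (closed)

[2] `<rect>` rectangle, #ff8800→engrave S383 F2762: (31.291,191.904) → (90.191,191.904) → (90.191,78.797) → (31.291,78.797) → (31.291,191.904) (closed)

[3] `<path>` quadratic bezier, #ff8800→engrave S383 F2762: (149.323,172.271) → (134.992,179.930) → (116.725,182.430) → (94.522,179.771) → (68.383,171.953) → (38.309,158.976)

G21
G90
G0 X13.630 Y109.694
M4 S383
G1 X58.060 Y109.694 F2762
G1 X58.060 Y5.160
G1 X13.630 Y5.160
G1 X13.630 Y109.694
M5
G0 X31.291 Y191.904
M4 S383
G1 X90.191 Y191.904 F2762
G1 X90.191 Y78.797
G1 X31.291 Y78.797
G1 X31.291 Y191.904
M5
G0 X149.323 Y172.271
M4 S383
G1 X134.992 Y179.930 F2762
G1 X116.725 Y182.430
G1 X94.522 Y179.771
G1 X68.383 Y171.953
G1 X38.309 Y158.976
M5
G0 X0.000 Y0.000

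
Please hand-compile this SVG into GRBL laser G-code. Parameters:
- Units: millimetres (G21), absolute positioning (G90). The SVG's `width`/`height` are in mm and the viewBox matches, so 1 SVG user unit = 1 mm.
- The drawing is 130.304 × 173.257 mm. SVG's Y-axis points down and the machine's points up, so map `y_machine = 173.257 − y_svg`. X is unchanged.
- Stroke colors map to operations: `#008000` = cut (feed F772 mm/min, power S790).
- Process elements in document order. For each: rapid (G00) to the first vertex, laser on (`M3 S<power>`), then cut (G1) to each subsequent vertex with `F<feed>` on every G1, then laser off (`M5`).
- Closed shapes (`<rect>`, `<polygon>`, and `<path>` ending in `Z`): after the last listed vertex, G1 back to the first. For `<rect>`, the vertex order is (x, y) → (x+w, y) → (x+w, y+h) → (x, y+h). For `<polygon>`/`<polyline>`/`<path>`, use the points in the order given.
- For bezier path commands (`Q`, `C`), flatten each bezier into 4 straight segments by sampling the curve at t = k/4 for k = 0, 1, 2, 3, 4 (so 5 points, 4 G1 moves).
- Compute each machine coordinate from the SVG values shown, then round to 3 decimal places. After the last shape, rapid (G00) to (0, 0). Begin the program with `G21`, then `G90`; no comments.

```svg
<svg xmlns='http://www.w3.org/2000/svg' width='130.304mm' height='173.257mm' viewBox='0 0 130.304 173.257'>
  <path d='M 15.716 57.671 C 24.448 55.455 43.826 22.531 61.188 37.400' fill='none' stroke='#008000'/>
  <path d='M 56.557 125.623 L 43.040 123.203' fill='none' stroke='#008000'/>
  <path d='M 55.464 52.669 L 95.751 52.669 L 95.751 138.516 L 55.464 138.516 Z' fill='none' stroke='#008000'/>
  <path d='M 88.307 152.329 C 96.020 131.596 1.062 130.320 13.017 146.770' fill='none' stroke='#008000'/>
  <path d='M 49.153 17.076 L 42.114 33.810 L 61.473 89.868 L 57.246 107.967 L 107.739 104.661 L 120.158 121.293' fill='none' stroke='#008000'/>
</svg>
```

G21
G90
G00 X15.716 Y115.586
M3 S790
G1 X24.063 Y121.779 F772
G1 X35.216 Y132.128 F772
G1 X47.986 Y139.274 F772
G1 X61.188 Y135.857 F772
M5
G00 X56.557 Y47.634
M3 S790
G1 X43.040 Y50.054 F772
M5
G00 X55.464 Y120.588
M3 S790
G1 X95.751 Y120.588 F772
G1 X95.751 Y34.741 F772
G1 X55.464 Y34.741 F772
G1 X55.464 Y120.588 F772
M5
G00 X88.307 Y20.928
M3 S790
G1 X78.116 Y32.857 F772
G1 X49.071 Y37.651 F772
G1 X20.822 Y35.474 F772
G1 X13.017 Y26.487 F772
M5
G00 X49.153 Y156.181
M3 S790
G1 X42.114 Y139.447 F772
G1 X61.473 Y83.389 F772
G1 X57.246 Y65.290 F772
G1 X107.739 Y68.596 F772
G1 X120.158 Y51.964 F772
M5
G00 X0.000 Y0.000

Since the viewBox matches the mm dimensions, user units are millimetres directly. The only transform is the Y-flip y_m = 173.257 − y_svg.

Shape 1 is a cubic bezier drawn with `<path>`. Its stroke #008000 means cut at S790, F772. After flipping Y the toolpath is (15.716,115.586) → (24.063,121.779) → (35.216,132.128) → (47.986,139.274) → (61.188,135.857).

Shape 2 is a line segment drawn with `<path>`. Its stroke #008000 means cut at S790, F772. After flipping Y the toolpath is (56.557,47.634) → (43.040,50.054).

Shape 3 is a rectangle drawn with `<path>`. Its stroke #008000 means cut at S790, F772. After flipping Y the toolpath is (55.464,120.588) → (95.751,120.588) → (95.751,34.741) → (55.464,34.741) → (55.464,120.588), returning to the start.

Shape 4 is a cubic bezier drawn with `<path>`. Its stroke #008000 means cut at S790, F772. After flipping Y the toolpath is (88.307,20.928) → (78.116,32.857) → (49.071,37.651) → (20.822,35.474) → (13.017,26.487).

Shape 5 is a open polyline drawn with `<path>`. Its stroke #008000 means cut at S790, F772. After flipping Y the toolpath is (49.153,156.181) → (42.114,139.447) → (61.473,83.389) → (57.246,65.290) → (107.739,68.596) → (120.158,51.964).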